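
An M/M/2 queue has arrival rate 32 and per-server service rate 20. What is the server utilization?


rho = lambda/(c*mu) = 32/(2*20) = 0.8

0.8


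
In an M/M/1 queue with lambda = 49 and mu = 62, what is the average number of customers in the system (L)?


rho = 49/62; L = rho/(1-rho) = 3.77

3.77


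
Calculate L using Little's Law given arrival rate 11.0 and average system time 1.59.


L = lambda * W = 11.0 * 1.59 = 17.49

17.49


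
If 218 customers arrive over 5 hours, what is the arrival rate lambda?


lambda = total arrivals / time = 218 / 5 = 43.6 per hour

43.6 per hour


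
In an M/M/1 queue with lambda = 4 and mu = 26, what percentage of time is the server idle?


Idle fraction = (1 - rho) * 100 = (1 - 4/26) * 100 = 84.6%

84.6%


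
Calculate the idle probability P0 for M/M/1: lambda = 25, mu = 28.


P0 = 1 - rho = 1 - 25/28 = 0.1071

0.1071


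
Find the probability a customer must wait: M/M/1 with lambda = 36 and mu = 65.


P(wait) = rho = lambda/mu = 36/65 = 0.5538

0.5538


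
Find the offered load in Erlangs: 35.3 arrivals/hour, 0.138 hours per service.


Offered load a = lambda * E[S] = 35.3 * 0.138 = 4.87 Erlangs

4.87 Erlangs


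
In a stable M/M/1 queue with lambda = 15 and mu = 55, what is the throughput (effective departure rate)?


For a stable queue (lambda < mu), throughput = lambda = 15 per hour

15 per hour


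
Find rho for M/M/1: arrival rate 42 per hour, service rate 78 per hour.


rho = lambda/mu = 42/78 = 0.5385

0.5385


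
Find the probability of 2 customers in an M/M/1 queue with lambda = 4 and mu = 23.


rho = 4/23; P(n) = (1-rho)*rho^n = (1-4/23)*(4/23)^2 = 0.025

0.025


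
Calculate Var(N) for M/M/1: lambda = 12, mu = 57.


rho = 12/57; Var(N) = rho/(1-rho)^2 = 0.34

0.34


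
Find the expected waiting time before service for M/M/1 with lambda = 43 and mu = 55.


rho = 43/55; Wq = rho/(mu - lambda) = 0.0652 hours

0.0652 hours


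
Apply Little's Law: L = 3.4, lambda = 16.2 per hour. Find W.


W = L / lambda = 3.4 / 16.2 = 0.2099 hours

0.2099 hours


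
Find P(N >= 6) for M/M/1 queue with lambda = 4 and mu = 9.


P(N >= 6) = rho^6 = (4/9)^6 = 0.0077

0.0077


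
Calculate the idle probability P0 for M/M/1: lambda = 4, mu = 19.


P0 = 1 - rho = 1 - 4/19 = 0.7895

0.7895


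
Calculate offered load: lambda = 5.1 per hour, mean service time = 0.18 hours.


Offered load a = lambda * E[S] = 5.1 * 0.18 = 0.92 Erlangs

0.92 Erlangs


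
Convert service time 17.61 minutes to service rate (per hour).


mu = 60 / avg_service_time = 60 / 17.61 = 3.41 per hour

3.41 per hour


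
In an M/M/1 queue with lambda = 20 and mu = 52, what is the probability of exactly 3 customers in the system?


rho = 20/52; P(n) = (1-rho)*rho^n = (1-20/52)*(20/52)^3 = 0.035

0.035


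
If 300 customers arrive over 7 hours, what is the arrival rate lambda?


lambda = total arrivals / time = 300 / 7 = 42.86 per hour

42.86 per hour


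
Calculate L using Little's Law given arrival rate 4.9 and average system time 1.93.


L = lambda * W = 4.9 * 1.93 = 9.46

9.46


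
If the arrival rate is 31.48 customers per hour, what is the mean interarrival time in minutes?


Mean interarrival time = 60/lambda = 60/31.48 = 1.91 minutes

1.91 minutes


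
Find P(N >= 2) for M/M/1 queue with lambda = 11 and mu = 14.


P(N >= 2) = rho^2 = (11/14)^2 = 0.6173

0.6173


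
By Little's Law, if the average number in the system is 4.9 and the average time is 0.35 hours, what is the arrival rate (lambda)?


lambda = L / W = 4.9 / 0.35 = 14.0 per hour

14.0 per hour


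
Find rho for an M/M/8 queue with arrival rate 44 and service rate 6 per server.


rho = lambda/(c*mu) = 44/(8*6) = 0.9167

0.9167


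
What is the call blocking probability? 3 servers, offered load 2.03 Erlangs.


B(N,A) = (A^N/N!) / sum(A^k/k!, k=0..N) with N=3, A=2.03 = 0.215

0.215


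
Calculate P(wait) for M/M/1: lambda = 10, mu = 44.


P(wait) = rho = lambda/mu = 10/44 = 0.2273

0.2273


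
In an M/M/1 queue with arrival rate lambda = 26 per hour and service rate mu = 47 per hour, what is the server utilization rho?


rho = lambda/mu = 26/47 = 0.5532

0.5532


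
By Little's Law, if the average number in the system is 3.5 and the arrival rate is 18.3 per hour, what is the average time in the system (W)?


W = L / lambda = 3.5 / 18.3 = 0.1913 hours

0.1913 hours


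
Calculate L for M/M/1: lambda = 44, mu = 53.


rho = 44/53; L = rho/(1-rho) = 4.89

4.89


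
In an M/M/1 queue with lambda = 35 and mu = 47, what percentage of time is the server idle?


Idle fraction = (1 - rho) * 100 = (1 - 35/47) * 100 = 25.5%

25.5%


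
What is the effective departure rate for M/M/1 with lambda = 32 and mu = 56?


For a stable queue (lambda < mu), throughput = lambda = 32 per hour

32 per hour


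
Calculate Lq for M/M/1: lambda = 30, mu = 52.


rho = 30/52; Lq = rho^2/(1-rho) = 0.79

0.79


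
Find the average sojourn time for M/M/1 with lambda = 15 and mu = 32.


W = 1/(mu - lambda) = 1/(32 - 15) = 0.0588 hours

0.0588 hours


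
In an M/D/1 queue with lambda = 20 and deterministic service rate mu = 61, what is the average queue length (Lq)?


M/D/1: Lq = rho^2 / (2*(1-rho)) where rho = 20/61; Lq = 0.08

0.08


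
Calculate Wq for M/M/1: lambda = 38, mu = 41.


rho = 38/41; Wq = rho/(mu - lambda) = 0.3089 hours

0.3089 hours


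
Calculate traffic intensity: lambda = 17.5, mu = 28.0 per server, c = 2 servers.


rho = lambda / (c * mu) = 17.5 / (2 * 28.0) = 0.3125

0.3125


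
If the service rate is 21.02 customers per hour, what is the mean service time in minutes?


Mean service time = 60/mu = 60/21.02 = 2.85 minutes

2.85 minutes


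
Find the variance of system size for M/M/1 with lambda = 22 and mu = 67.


rho = 22/67; Var(N) = rho/(1-rho)^2 = 0.73

0.73


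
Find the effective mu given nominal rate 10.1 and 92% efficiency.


Effective rate = mu * efficiency = 10.1 * 0.92 = 9.29 per hour

9.29 per hour


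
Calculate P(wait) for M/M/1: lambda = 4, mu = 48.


P(wait) = rho = lambda/mu = 4/48 = 0.0833

0.0833


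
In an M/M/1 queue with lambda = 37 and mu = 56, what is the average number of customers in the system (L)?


rho = 37/56; L = rho/(1-rho) = 1.95

1.95


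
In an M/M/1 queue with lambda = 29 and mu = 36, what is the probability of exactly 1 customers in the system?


rho = 29/36; P(n) = (1-rho)*rho^n = (1-29/36)*(29/36)^1 = 0.1566

0.1566


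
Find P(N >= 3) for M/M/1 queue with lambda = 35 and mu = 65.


P(N >= 3) = rho^3 = (35/65)^3 = 0.1561

0.1561


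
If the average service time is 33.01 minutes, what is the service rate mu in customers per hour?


mu = 60 / avg_service_time = 60 / 33.01 = 1.82 per hour

1.82 per hour


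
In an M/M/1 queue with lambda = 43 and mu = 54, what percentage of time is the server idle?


Idle fraction = (1 - rho) * 100 = (1 - 43/54) * 100 = 20.4%

20.4%


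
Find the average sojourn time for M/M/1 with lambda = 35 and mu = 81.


W = 1/(mu - lambda) = 1/(81 - 35) = 0.0217 hours

0.0217 hours


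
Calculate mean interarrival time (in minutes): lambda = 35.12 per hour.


Mean interarrival time = 60/lambda = 60/35.12 = 1.71 minutes

1.71 minutes


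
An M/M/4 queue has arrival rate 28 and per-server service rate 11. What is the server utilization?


rho = lambda/(c*mu) = 28/(4*11) = 0.6364

0.6364


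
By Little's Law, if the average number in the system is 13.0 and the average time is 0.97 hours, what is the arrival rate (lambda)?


lambda = L / W = 13.0 / 0.97 = 13.4 per hour

13.4 per hour


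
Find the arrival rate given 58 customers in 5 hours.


lambda = total arrivals / time = 58 / 5 = 11.6 per hour

11.6 per hour


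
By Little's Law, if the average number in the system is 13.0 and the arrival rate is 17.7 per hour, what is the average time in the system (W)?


W = L / lambda = 13.0 / 17.7 = 0.7345 hours

0.7345 hours


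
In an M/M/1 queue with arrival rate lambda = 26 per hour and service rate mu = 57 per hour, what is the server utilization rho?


rho = lambda/mu = 26/57 = 0.4561

0.4561


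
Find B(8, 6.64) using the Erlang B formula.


B(N,A) = (A^N/N!) / sum(A^k/k!, k=0..N) with N=8, A=6.64 = 0.1581

0.1581


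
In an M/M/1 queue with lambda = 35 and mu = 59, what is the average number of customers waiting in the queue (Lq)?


rho = 35/59; Lq = rho^2/(1-rho) = 0.87

0.87


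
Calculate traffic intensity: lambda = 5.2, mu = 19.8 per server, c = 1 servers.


rho = lambda / (c * mu) = 5.2 / (1 * 19.8) = 0.2626

0.2626


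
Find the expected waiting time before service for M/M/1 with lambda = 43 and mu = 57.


rho = 43/57; Wq = rho/(mu - lambda) = 0.0539 hours

0.0539 hours


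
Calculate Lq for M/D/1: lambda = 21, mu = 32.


M/D/1: Lq = rho^2 / (2*(1-rho)) where rho = 21/32; Lq = 0.63

0.63


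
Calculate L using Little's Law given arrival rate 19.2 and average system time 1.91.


L = lambda * W = 19.2 * 1.91 = 36.67

36.67


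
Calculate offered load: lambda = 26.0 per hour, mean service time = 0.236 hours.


Offered load a = lambda * E[S] = 26.0 * 0.236 = 6.14 Erlangs

6.14 Erlangs


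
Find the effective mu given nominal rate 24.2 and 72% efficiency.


Effective rate = mu * efficiency = 24.2 * 0.72 = 17.42 per hour

17.42 per hour


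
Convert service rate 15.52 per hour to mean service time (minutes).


Mean service time = 60/mu = 60/15.52 = 3.87 minutes

3.87 minutes


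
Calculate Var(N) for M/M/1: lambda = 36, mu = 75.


rho = 36/75; Var(N) = rho/(1-rho)^2 = 1.78

1.78


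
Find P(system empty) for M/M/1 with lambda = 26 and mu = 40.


P0 = 1 - rho = 1 - 26/40 = 0.35

0.35


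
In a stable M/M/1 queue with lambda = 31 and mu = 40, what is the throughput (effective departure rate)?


For a stable queue (lambda < mu), throughput = lambda = 31 per hour

31 per hour


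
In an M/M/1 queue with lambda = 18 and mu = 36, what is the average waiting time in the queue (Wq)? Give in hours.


rho = 18/36; Wq = rho/(mu - lambda) = 0.0278 hours

0.0278 hours


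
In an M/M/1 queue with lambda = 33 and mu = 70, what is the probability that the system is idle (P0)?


P0 = 1 - rho = 1 - 33/70 = 0.5286

0.5286


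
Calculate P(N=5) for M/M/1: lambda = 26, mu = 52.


rho = 26/52; P(n) = (1-rho)*rho^n = (1-26/52)*(26/52)^5 = 0.0156

0.0156


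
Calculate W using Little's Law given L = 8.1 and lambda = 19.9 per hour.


W = L / lambda = 8.1 / 19.9 = 0.407 hours

0.407 hours


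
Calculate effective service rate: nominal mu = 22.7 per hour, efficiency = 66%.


Effective rate = mu * efficiency = 22.7 * 0.66 = 14.98 per hour

14.98 per hour


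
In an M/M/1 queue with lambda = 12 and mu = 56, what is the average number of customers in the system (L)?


rho = 12/56; L = rho/(1-rho) = 0.27

0.27


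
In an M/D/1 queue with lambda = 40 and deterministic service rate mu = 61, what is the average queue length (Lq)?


M/D/1: Lq = rho^2 / (2*(1-rho)) where rho = 40/61; Lq = 0.62

0.62


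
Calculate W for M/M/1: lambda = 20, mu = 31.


W = 1/(mu - lambda) = 1/(31 - 20) = 0.0909 hours

0.0909 hours


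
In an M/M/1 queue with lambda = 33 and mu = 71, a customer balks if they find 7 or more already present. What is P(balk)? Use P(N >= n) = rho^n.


P(N >= 7) = rho^7 = (33/71)^7 = 0.0047

0.0047


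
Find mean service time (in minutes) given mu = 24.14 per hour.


Mean service time = 60/mu = 60/24.14 = 2.49 minutes

2.49 minutes


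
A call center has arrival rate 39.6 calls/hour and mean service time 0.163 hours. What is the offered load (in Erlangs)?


Offered load a = lambda * E[S] = 39.6 * 0.163 = 6.45 Erlangs

6.45 Erlangs


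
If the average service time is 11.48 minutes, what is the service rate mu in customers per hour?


mu = 60 / avg_service_time = 60 / 11.48 = 5.23 per hour

5.23 per hour


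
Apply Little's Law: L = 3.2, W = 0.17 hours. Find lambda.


lambda = L / W = 3.2 / 0.17 = 18.82 per hour

18.82 per hour


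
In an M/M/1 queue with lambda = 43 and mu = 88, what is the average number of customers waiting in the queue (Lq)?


rho = 43/88; Lq = rho^2/(1-rho) = 0.47

0.47


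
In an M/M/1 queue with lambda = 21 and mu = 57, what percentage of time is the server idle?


Idle fraction = (1 - rho) * 100 = (1 - 21/57) * 100 = 63.2%

63.2%


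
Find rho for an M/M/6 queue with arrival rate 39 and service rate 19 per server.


rho = lambda/(c*mu) = 39/(6*19) = 0.3421

0.3421


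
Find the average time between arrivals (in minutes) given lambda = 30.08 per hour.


Mean interarrival time = 60/lambda = 60/30.08 = 1.99 minutes

1.99 minutes


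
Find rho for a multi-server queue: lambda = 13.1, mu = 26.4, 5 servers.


rho = lambda / (c * mu) = 13.1 / (5 * 26.4) = 0.0992

0.0992


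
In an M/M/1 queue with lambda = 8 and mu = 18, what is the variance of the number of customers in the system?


rho = 8/18; Var(N) = rho/(1-rho)^2 = 1.44

1.44


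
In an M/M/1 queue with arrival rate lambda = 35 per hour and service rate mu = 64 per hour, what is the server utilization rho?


rho = lambda/mu = 35/64 = 0.5469

0.5469


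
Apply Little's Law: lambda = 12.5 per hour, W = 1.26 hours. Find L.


L = lambda * W = 12.5 * 1.26 = 15.75

15.75


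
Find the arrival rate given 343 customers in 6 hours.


lambda = total arrivals / time = 343 / 6 = 57.17 per hour

57.17 per hour


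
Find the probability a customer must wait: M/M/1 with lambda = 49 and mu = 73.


P(wait) = rho = lambda/mu = 49/73 = 0.6712

0.6712


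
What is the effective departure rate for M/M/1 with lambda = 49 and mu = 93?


For a stable queue (lambda < mu), throughput = lambda = 49 per hour

49 per hour


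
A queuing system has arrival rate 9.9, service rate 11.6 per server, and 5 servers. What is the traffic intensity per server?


rho = lambda / (c * mu) = 9.9 / (5 * 11.6) = 0.1707

0.1707


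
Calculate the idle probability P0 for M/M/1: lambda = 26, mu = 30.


P0 = 1 - rho = 1 - 26/30 = 0.1333

0.1333


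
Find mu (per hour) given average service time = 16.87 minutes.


mu = 60 / avg_service_time = 60 / 16.87 = 3.56 per hour

3.56 per hour


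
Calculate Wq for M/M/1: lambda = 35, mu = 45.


rho = 35/45; Wq = rho/(mu - lambda) = 0.0778 hours

0.0778 hours


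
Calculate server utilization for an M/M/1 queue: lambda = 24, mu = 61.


rho = lambda/mu = 24/61 = 0.3934

0.3934


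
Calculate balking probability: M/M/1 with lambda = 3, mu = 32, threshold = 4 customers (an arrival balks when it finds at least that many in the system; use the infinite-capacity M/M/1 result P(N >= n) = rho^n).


P(N >= 4) = rho^4 = (3/32)^4 = 0.0001

0.0001


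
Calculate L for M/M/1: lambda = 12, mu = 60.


rho = 12/60; L = rho/(1-rho) = 0.25

0.25


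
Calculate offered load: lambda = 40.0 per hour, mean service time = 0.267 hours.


Offered load a = lambda * E[S] = 40.0 * 0.267 = 10.68 Erlangs

10.68 Erlangs


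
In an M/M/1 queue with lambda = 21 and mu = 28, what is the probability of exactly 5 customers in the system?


rho = 21/28; P(n) = (1-rho)*rho^n = (1-21/28)*(21/28)^5 = 0.0593

0.0593


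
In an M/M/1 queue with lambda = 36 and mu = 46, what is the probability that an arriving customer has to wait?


P(wait) = rho = lambda/mu = 36/46 = 0.7826

0.7826


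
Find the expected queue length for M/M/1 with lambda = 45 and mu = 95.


rho = 45/95; Lq = rho^2/(1-rho) = 0.43

0.43


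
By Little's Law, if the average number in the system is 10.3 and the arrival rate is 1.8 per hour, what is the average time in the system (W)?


W = L / lambda = 10.3 / 1.8 = 5.7222 hours

5.7222 hours


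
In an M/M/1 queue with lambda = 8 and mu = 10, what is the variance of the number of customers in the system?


rho = 8/10; Var(N) = rho/(1-rho)^2 = 20.0

20.0


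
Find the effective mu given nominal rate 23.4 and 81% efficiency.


Effective rate = mu * efficiency = 23.4 * 0.81 = 18.95 per hour

18.95 per hour


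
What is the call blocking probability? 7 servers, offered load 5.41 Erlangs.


B(N,A) = (A^N/N!) / sum(A^k/k!, k=0..N) with N=7, A=5.41 = 0.1467

0.1467


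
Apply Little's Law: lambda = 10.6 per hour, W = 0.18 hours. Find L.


L = lambda * W = 10.6 * 0.18 = 1.91

1.91


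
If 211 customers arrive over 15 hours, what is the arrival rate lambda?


lambda = total arrivals / time = 211 / 15 = 14.07 per hour

14.07 per hour


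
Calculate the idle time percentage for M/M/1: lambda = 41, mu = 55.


Idle fraction = (1 - rho) * 100 = (1 - 41/55) * 100 = 25.5%

25.5%


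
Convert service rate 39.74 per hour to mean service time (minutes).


Mean service time = 60/mu = 60/39.74 = 1.51 minutes

1.51 minutes


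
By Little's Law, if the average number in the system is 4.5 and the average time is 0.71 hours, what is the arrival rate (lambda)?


lambda = L / W = 4.5 / 0.71 = 6.34 per hour

6.34 per hour


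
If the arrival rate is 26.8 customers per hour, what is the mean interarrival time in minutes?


Mean interarrival time = 60/lambda = 60/26.8 = 2.24 minutes

2.24 minutes


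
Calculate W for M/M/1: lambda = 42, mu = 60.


W = 1/(mu - lambda) = 1/(60 - 42) = 0.0556 hours

0.0556 hours


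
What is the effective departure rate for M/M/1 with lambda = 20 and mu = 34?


For a stable queue (lambda < mu), throughput = lambda = 20 per hour

20 per hour


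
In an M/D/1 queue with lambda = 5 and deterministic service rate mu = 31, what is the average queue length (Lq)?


M/D/1: Lq = rho^2 / (2*(1-rho)) where rho = 5/31; Lq = 0.02

0.02


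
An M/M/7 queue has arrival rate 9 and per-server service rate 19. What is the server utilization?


rho = lambda/(c*mu) = 9/(7*19) = 0.0677

0.0677


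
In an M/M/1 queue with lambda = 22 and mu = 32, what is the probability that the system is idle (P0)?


P0 = 1 - rho = 1 - 22/32 = 0.3125

0.3125


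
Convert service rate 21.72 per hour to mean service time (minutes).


Mean service time = 60/mu = 60/21.72 = 2.76 minutes

2.76 minutes


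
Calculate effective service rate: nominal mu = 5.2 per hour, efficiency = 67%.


Effective rate = mu * efficiency = 5.2 * 0.67 = 3.48 per hour

3.48 per hour


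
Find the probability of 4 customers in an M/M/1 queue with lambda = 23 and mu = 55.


rho = 23/55; P(n) = (1-rho)*rho^n = (1-23/55)*(23/55)^4 = 0.0178

0.0178


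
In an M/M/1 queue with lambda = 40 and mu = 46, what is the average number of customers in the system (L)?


rho = 40/46; L = rho/(1-rho) = 6.67

6.67


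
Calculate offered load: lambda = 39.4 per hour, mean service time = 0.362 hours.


Offered load a = lambda * E[S] = 39.4 * 0.362 = 14.26 Erlangs

14.26 Erlangs


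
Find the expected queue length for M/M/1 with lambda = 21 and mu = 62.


rho = 21/62; Lq = rho^2/(1-rho) = 0.17

0.17


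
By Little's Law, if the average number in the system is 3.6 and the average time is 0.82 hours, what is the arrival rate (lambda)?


lambda = L / W = 3.6 / 0.82 = 4.39 per hour

4.39 per hour


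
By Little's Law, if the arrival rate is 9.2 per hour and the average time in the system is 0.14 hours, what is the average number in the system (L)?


L = lambda * W = 9.2 * 0.14 = 1.29

1.29


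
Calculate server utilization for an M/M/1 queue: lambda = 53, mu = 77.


rho = lambda/mu = 53/77 = 0.6883

0.6883


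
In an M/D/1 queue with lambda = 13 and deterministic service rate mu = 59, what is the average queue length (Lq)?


M/D/1: Lq = rho^2 / (2*(1-rho)) where rho = 13/59; Lq = 0.03

0.03


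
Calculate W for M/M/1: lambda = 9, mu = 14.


W = 1/(mu - lambda) = 1/(14 - 9) = 0.2 hours

0.2 hours


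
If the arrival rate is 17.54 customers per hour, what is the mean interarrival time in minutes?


Mean interarrival time = 60/lambda = 60/17.54 = 3.42 minutes

3.42 minutes


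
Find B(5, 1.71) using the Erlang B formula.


B(N,A) = (A^N/N!) / sum(A^k/k!, k=0..N) with N=5, A=1.71 = 0.0222

0.0222


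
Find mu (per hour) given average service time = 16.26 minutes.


mu = 60 / avg_service_time = 60 / 16.26 = 3.69 per hour

3.69 per hour


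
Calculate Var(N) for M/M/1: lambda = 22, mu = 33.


rho = 22/33; Var(N) = rho/(1-rho)^2 = 6.0

6.0


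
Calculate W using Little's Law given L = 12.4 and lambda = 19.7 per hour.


W = L / lambda = 12.4 / 19.7 = 0.6294 hours

0.6294 hours


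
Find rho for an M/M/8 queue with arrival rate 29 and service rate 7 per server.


rho = lambda/(c*mu) = 29/(8*7) = 0.5179

0.5179


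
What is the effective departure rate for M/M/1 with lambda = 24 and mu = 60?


For a stable queue (lambda < mu), throughput = lambda = 24 per hour

24 per hour


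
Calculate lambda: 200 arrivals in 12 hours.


lambda = total arrivals / time = 200 / 12 = 16.67 per hour

16.67 per hour


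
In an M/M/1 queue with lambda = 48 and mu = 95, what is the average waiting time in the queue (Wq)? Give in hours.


rho = 48/95; Wq = rho/(mu - lambda) = 0.0108 hours

0.0108 hours


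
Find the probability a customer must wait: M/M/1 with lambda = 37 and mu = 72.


P(wait) = rho = lambda/mu = 37/72 = 0.5139

0.5139


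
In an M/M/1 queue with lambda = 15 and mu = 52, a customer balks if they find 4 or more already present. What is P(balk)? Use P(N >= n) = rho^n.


P(N >= 4) = rho^4 = (15/52)^4 = 0.0069

0.0069


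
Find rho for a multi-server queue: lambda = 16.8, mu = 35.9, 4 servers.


rho = lambda / (c * mu) = 16.8 / (4 * 35.9) = 0.117

0.117


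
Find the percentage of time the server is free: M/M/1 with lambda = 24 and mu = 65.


Idle fraction = (1 - rho) * 100 = (1 - 24/65) * 100 = 63.1%

63.1%


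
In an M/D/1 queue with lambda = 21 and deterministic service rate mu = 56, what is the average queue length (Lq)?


M/D/1: Lq = rho^2 / (2*(1-rho)) where rho = 21/56; Lq = 0.11

0.11


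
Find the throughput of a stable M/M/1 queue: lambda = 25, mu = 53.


For a stable queue (lambda < mu), throughput = lambda = 25 per hour

25 per hour


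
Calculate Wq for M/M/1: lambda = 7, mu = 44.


rho = 7/44; Wq = rho/(mu - lambda) = 0.0043 hours

0.0043 hours


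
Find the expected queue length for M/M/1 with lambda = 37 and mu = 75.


rho = 37/75; Lq = rho^2/(1-rho) = 0.48

0.48


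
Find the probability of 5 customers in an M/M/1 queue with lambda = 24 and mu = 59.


rho = 24/59; P(n) = (1-rho)*rho^n = (1-24/59)*(24/59)^5 = 0.0066

0.0066


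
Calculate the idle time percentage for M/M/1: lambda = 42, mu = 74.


Idle fraction = (1 - rho) * 100 = (1 - 42/74) * 100 = 43.2%

43.2%


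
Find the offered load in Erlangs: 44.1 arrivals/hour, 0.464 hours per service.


Offered load a = lambda * E[S] = 44.1 * 0.464 = 20.46 Erlangs

20.46 Erlangs


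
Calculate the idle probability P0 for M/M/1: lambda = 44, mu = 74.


P0 = 1 - rho = 1 - 44/74 = 0.4054

0.4054


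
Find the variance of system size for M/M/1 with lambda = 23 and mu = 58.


rho = 23/58; Var(N) = rho/(1-rho)^2 = 1.09

1.09


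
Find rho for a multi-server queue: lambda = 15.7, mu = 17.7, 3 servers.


rho = lambda / (c * mu) = 15.7 / (3 * 17.7) = 0.2957

0.2957


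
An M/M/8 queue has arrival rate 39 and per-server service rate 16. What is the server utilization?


rho = lambda/(c*mu) = 39/(8*16) = 0.3047

0.3047


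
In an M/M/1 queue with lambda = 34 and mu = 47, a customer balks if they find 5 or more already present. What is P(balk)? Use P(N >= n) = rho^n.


P(N >= 5) = rho^5 = (34/47)^5 = 0.1981

0.1981


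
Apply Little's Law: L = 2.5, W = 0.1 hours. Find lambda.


lambda = L / W = 2.5 / 0.1 = 25.0 per hour

25.0 per hour


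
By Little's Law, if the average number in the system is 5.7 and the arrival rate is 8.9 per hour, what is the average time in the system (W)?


W = L / lambda = 5.7 / 8.9 = 0.6404 hours

0.6404 hours


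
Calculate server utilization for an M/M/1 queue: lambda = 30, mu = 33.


rho = lambda/mu = 30/33 = 0.9091

0.9091


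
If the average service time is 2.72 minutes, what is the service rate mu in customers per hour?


mu = 60 / avg_service_time = 60 / 2.72 = 22.06 per hour

22.06 per hour


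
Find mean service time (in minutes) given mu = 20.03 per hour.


Mean service time = 60/mu = 60/20.03 = 3.0 minutes

3.0 minutes


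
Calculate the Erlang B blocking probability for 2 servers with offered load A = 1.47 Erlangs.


B(N,A) = (A^N/N!) / sum(A^k/k!, k=0..N) with N=2, A=1.47 = 0.3043

0.3043


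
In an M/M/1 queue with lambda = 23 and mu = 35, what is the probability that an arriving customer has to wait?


P(wait) = rho = lambda/mu = 23/35 = 0.6571

0.6571


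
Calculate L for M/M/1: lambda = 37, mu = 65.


rho = 37/65; L = rho/(1-rho) = 1.32

1.32


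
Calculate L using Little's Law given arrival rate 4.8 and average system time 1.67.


L = lambda * W = 4.8 * 1.67 = 8.02

8.02


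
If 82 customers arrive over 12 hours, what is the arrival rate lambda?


lambda = total arrivals / time = 82 / 12 = 6.83 per hour

6.83 per hour


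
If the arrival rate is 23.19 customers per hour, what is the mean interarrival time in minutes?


Mean interarrival time = 60/lambda = 60/23.19 = 2.59 minutes

2.59 minutes


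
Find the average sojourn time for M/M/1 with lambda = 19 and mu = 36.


W = 1/(mu - lambda) = 1/(36 - 19) = 0.0588 hours

0.0588 hours


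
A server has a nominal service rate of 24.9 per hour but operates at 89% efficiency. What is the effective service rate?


Effective rate = mu * efficiency = 24.9 * 0.89 = 22.16 per hour

22.16 per hour


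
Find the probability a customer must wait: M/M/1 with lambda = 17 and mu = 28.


P(wait) = rho = lambda/mu = 17/28 = 0.6071

0.6071


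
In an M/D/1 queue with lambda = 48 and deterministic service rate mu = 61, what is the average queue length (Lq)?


M/D/1: Lq = rho^2 / (2*(1-rho)) where rho = 48/61; Lq = 1.45

1.45


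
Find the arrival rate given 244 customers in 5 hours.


lambda = total arrivals / time = 244 / 5 = 48.8 per hour

48.8 per hour


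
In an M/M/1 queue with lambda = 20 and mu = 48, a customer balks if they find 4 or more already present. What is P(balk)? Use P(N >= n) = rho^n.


P(N >= 4) = rho^4 = (20/48)^4 = 0.0301

0.0301


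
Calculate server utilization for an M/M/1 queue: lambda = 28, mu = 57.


rho = lambda/mu = 28/57 = 0.4912

0.4912


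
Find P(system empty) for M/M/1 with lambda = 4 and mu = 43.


P0 = 1 - rho = 1 - 4/43 = 0.907

0.907


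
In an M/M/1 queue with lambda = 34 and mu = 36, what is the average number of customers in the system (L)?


rho = 34/36; L = rho/(1-rho) = 17.0

17.0


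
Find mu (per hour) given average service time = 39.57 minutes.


mu = 60 / avg_service_time = 60 / 39.57 = 1.52 per hour

1.52 per hour


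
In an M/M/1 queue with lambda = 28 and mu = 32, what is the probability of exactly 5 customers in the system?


rho = 28/32; P(n) = (1-rho)*rho^n = (1-28/32)*(28/32)^5 = 0.0641

0.0641


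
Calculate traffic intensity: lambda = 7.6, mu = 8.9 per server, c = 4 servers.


rho = lambda / (c * mu) = 7.6 / (4 * 8.9) = 0.2135

0.2135


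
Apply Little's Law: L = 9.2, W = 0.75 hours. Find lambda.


lambda = L / W = 9.2 / 0.75 = 12.27 per hour

12.27 per hour


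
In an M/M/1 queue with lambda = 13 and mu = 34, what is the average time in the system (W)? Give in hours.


W = 1/(mu - lambda) = 1/(34 - 13) = 0.0476 hours

0.0476 hours


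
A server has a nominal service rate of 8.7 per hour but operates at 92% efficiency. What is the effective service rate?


Effective rate = mu * efficiency = 8.7 * 0.92 = 8.0 per hour

8.0 per hour


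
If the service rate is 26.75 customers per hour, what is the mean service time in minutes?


Mean service time = 60/mu = 60/26.75 = 2.24 minutes

2.24 minutes


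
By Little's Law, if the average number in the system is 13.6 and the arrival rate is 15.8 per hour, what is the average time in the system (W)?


W = L / lambda = 13.6 / 15.8 = 0.8608 hours

0.8608 hours


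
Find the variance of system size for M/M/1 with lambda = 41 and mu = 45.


rho = 41/45; Var(N) = rho/(1-rho)^2 = 115.31

115.31


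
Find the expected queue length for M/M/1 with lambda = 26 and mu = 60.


rho = 26/60; Lq = rho^2/(1-rho) = 0.33

0.33


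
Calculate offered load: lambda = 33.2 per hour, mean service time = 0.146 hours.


Offered load a = lambda * E[S] = 33.2 * 0.146 = 4.85 Erlangs

4.85 Erlangs


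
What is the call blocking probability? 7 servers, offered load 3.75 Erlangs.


B(N,A) = (A^N/N!) / sum(A^k/k!, k=0..N) with N=7, A=3.75 = 0.0506

0.0506


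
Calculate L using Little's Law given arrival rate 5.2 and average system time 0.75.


L = lambda * W = 5.2 * 0.75 = 3.9

3.9


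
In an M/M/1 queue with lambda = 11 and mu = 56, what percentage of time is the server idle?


Idle fraction = (1 - rho) * 100 = (1 - 11/56) * 100 = 80.4%

80.4%


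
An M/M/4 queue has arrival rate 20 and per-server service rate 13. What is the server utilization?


rho = lambda/(c*mu) = 20/(4*13) = 0.3846

0.3846


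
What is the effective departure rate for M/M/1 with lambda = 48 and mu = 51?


For a stable queue (lambda < mu), throughput = lambda = 48 per hour

48 per hour


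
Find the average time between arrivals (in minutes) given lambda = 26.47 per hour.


Mean interarrival time = 60/lambda = 60/26.47 = 2.27 minutes

2.27 minutes


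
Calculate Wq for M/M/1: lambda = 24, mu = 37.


rho = 24/37; Wq = rho/(mu - lambda) = 0.0499 hours

0.0499 hours


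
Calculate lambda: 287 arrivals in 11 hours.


lambda = total arrivals / time = 287 / 11 = 26.09 per hour

26.09 per hour


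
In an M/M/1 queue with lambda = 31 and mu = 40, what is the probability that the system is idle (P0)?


P0 = 1 - rho = 1 - 31/40 = 0.225

0.225


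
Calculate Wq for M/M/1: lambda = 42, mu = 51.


rho = 42/51; Wq = rho/(mu - lambda) = 0.0915 hours

0.0915 hours


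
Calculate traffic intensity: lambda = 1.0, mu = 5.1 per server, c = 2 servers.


rho = lambda / (c * mu) = 1.0 / (2 * 5.1) = 0.098

0.098


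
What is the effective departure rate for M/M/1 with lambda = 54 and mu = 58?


For a stable queue (lambda < mu), throughput = lambda = 54 per hour

54 per hour


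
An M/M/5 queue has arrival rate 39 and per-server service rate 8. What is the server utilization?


rho = lambda/(c*mu) = 39/(5*8) = 0.975

0.975


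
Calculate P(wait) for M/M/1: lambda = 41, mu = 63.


P(wait) = rho = lambda/mu = 41/63 = 0.6508

0.6508


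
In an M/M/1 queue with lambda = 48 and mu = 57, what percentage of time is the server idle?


Idle fraction = (1 - rho) * 100 = (1 - 48/57) * 100 = 15.8%

15.8%


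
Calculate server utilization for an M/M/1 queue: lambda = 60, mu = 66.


rho = lambda/mu = 60/66 = 0.9091

0.9091


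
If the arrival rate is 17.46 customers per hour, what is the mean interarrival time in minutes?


Mean interarrival time = 60/lambda = 60/17.46 = 3.44 minutes

3.44 minutes


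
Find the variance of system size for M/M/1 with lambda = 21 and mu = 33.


rho = 21/33; Var(N) = rho/(1-rho)^2 = 4.81

4.81


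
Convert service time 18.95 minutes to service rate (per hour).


mu = 60 / avg_service_time = 60 / 18.95 = 3.17 per hour

3.17 per hour


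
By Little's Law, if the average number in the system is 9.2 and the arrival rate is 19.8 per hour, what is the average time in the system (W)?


W = L / lambda = 9.2 / 19.8 = 0.4646 hours

0.4646 hours


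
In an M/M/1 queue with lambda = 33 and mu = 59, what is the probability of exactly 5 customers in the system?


rho = 33/59; P(n) = (1-rho)*rho^n = (1-33/59)*(33/59)^5 = 0.0241

0.0241


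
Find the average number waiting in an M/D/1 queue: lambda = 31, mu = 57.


M/D/1: Lq = rho^2 / (2*(1-rho)) where rho = 31/57; Lq = 0.32

0.32


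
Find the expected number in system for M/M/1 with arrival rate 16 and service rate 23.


rho = 16/23; L = rho/(1-rho) = 2.29

2.29


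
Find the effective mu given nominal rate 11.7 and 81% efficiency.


Effective rate = mu * efficiency = 11.7 * 0.81 = 9.48 per hour

9.48 per hour


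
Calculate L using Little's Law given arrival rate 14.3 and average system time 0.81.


L = lambda * W = 14.3 * 0.81 = 11.58

11.58


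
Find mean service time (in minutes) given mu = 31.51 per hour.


Mean service time = 60/mu = 60/31.51 = 1.9 minutes

1.9 minutes


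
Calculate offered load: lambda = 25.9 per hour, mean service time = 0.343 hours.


Offered load a = lambda * E[S] = 25.9 * 0.343 = 8.88 Erlangs

8.88 Erlangs


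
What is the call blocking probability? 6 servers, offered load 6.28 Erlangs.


B(N,A) = (A^N/N!) / sum(A^k/k!, k=0..N) with N=6, A=6.28 = 0.2843

0.2843


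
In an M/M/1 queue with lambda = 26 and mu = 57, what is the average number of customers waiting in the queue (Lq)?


rho = 26/57; Lq = rho^2/(1-rho) = 0.38

0.38


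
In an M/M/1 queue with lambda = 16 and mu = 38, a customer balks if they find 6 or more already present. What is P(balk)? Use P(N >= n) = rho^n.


P(N >= 6) = rho^6 = (16/38)^6 = 0.0056

0.0056


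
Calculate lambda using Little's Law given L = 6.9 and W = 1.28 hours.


lambda = L / W = 6.9 / 1.28 = 5.39 per hour

5.39 per hour


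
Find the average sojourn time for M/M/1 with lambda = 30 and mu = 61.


W = 1/(mu - lambda) = 1/(61 - 30) = 0.0323 hours

0.0323 hours


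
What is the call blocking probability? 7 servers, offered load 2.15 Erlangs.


B(N,A) = (A^N/N!) / sum(A^k/k!, k=0..N) with N=7, A=2.15 = 0.0049

0.0049


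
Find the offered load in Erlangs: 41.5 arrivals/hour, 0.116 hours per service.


Offered load a = lambda * E[S] = 41.5 * 0.116 = 4.81 Erlangs

4.81 Erlangs


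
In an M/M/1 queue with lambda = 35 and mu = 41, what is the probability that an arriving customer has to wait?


P(wait) = rho = lambda/mu = 35/41 = 0.8537

0.8537


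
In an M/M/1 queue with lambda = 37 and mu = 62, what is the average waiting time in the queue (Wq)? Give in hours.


rho = 37/62; Wq = rho/(mu - lambda) = 0.0239 hours

0.0239 hours


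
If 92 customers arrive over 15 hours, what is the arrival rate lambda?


lambda = total arrivals / time = 92 / 15 = 6.13 per hour

6.13 per hour


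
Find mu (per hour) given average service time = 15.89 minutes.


mu = 60 / avg_service_time = 60 / 15.89 = 3.78 per hour

3.78 per hour


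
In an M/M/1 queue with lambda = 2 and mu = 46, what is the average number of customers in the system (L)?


rho = 2/46; L = rho/(1-rho) = 0.05

0.05


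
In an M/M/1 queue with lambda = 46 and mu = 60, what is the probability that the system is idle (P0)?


P0 = 1 - rho = 1 - 46/60 = 0.2333

0.2333


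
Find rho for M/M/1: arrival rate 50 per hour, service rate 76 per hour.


rho = lambda/mu = 50/76 = 0.6579

0.6579


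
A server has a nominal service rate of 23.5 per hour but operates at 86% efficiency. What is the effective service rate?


Effective rate = mu * efficiency = 23.5 * 0.86 = 20.21 per hour

20.21 per hour


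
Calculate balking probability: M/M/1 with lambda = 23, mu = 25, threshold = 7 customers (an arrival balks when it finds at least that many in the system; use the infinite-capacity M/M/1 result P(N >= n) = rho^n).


P(N >= 7) = rho^7 = (23/25)^7 = 0.5578

0.5578


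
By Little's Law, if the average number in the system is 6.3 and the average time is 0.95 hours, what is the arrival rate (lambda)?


lambda = L / W = 6.3 / 0.95 = 6.63 per hour

6.63 per hour


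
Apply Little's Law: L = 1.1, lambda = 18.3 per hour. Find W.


W = L / lambda = 1.1 / 18.3 = 0.0601 hours

0.0601 hours


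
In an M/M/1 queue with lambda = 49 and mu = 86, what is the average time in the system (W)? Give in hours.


W = 1/(mu - lambda) = 1/(86 - 49) = 0.027 hours

0.027 hours


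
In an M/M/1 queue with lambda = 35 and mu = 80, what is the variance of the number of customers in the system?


rho = 35/80; Var(N) = rho/(1-rho)^2 = 1.38

1.38


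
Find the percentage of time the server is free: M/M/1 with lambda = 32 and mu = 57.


Idle fraction = (1 - rho) * 100 = (1 - 32/57) * 100 = 43.9%

43.9%


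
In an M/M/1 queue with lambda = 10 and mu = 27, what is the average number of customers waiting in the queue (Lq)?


rho = 10/27; Lq = rho^2/(1-rho) = 0.22

0.22


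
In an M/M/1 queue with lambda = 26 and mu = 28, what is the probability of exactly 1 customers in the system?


rho = 26/28; P(n) = (1-rho)*rho^n = (1-26/28)*(26/28)^1 = 0.0663

0.0663


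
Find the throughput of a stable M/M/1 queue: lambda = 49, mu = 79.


For a stable queue (lambda < mu), throughput = lambda = 49 per hour

49 per hour


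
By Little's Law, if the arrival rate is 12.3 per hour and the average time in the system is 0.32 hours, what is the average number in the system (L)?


L = lambda * W = 12.3 * 0.32 = 3.94

3.94


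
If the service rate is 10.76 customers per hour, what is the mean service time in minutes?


Mean service time = 60/mu = 60/10.76 = 5.58 minutes

5.58 minutes


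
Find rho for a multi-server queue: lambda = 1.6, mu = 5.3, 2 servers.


rho = lambda / (c * mu) = 1.6 / (2 * 5.3) = 0.1509

0.1509


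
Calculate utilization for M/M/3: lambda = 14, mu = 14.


rho = lambda/(c*mu) = 14/(3*14) = 0.3333

0.3333


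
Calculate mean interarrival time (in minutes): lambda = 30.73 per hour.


Mean interarrival time = 60/lambda = 60/30.73 = 1.95 minutes

1.95 minutes


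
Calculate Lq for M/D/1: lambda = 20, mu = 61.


M/D/1: Lq = rho^2 / (2*(1-rho)) where rho = 20/61; Lq = 0.08

0.08


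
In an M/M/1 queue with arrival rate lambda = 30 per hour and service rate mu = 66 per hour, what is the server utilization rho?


rho = lambda/mu = 30/66 = 0.4545

0.4545


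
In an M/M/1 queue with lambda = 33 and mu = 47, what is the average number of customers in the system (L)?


rho = 33/47; L = rho/(1-rho) = 2.36

2.36


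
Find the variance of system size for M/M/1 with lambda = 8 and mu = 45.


rho = 8/45; Var(N) = rho/(1-rho)^2 = 0.26

0.26


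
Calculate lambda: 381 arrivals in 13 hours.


lambda = total arrivals / time = 381 / 13 = 29.31 per hour

29.31 per hour


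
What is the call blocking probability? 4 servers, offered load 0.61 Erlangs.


B(N,A) = (A^N/N!) / sum(A^k/k!, k=0..N) with N=4, A=0.61 = 0.0031

0.0031


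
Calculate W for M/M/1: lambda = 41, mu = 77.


W = 1/(mu - lambda) = 1/(77 - 41) = 0.0278 hours

0.0278 hours


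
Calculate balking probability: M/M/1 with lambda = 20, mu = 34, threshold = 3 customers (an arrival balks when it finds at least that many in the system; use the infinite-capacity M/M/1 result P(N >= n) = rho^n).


P(N >= 3) = rho^3 = (20/34)^3 = 0.2035

0.2035


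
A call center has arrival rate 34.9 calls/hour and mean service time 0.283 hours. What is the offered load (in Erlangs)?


Offered load a = lambda * E[S] = 34.9 * 0.283 = 9.88 Erlangs

9.88 Erlangs
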